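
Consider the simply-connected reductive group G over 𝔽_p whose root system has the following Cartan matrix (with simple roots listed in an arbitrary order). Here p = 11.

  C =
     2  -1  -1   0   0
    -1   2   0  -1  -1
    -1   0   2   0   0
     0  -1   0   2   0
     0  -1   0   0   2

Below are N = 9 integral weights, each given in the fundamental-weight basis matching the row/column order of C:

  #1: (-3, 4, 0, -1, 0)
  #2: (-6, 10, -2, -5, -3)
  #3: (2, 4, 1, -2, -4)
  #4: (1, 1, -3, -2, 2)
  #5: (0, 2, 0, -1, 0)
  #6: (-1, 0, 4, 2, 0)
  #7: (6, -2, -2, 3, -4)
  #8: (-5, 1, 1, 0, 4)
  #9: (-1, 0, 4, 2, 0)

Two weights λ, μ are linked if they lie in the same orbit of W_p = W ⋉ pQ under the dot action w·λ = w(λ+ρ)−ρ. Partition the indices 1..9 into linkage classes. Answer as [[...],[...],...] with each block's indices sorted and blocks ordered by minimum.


Type D_5, rank 5, |W|=1920; reorder rows/cols to standard.

Folding the 9 weights λ_j+ρ into Ā_11 (reps in the given 5-coord order):

  λ_1 → (1, 3, 1, 0, 1) · λ_2 → (0, 1, 5, 3, 1) · λ_3 → (0, 1, 2, 1, 3) · λ_4 → (0, 1, 2, 1, 3) · λ_5 → (1, 3, 1, 0, 1) · λ_6 → (0, 1, 5, 3, 1) · λ_7 → (1, 3, 1, 0, 1) · λ_8 → (0, 1, 2, 1, 3) · λ_9 → (0, 1, 5, 3, 1)

The 9 indices split into 3 linkage classes (same alcove rep ⇔ same W_11-dot-orbit):

[[1, 5, 7], [2, 6, 9], [3, 4, 8]]


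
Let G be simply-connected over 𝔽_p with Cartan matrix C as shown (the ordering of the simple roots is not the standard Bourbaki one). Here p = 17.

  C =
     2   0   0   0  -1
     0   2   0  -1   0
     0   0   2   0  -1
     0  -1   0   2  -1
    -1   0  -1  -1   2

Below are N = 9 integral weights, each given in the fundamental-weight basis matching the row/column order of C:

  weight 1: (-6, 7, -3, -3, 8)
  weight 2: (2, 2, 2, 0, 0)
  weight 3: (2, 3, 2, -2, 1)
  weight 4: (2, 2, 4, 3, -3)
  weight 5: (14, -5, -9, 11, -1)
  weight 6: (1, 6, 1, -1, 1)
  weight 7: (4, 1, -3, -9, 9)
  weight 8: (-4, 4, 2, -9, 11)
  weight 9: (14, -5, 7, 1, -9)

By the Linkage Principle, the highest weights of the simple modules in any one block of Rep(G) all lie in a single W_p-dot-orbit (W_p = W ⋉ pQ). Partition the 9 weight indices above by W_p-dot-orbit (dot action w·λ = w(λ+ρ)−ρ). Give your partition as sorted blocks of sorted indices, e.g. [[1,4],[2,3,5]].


Root system D_5: the 5×5 matrix C matches after relabeling.

Folding the 9 weights λ_j+ρ into Ā_17 (reps in the given 5-coord order):

  λ_1+ρ ↦ (5, 6, 2, 2, 0);  λ_2+ρ ↦ (3, 3, 3, 1, 1);  λ_3+ρ ↦ (3, 3, 3, 1, 1);  λ_4+ρ ↦ (1, 3, 3, 2, 2);  λ_5+ρ ↦ (5, 6, 2, 2, 0);  λ_6+ρ ↦ (2, 7, 2, 0, 2);  λ_7+ρ ↦ (5, 6, 2, 2, 0);  λ_8+ρ ↦ (3, 3, 3, 1, 1);  λ_9+ρ ↦ (5, 6, 2, 2, 0)

These 9 weights hit 4 W_17-dot-orbits; sizes (4, 3, 1, 1):

[[1, 5, 7, 9], [2, 3, 8], [4], [6]]


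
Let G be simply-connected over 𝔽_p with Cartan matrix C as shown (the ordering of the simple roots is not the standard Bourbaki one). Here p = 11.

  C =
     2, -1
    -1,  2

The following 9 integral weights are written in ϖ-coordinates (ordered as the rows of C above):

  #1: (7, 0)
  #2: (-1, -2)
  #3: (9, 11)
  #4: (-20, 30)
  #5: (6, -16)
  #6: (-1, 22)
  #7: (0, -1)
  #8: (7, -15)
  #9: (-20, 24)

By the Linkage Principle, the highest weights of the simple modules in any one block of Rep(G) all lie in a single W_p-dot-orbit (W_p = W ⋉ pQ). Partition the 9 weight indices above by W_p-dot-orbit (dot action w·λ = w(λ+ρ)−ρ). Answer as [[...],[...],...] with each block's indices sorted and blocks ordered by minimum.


A_2 Cartan matrix, 2 simple roots permuted; ρ=(1,1).

λ_j+ρ reflected into Ā_11 (⟨·,θ^∨⟩≤11); 2-tuples as given:

  λ_1 → (8, 1) · λ_2 → (1, 0) · λ_3 → (1, 0) · λ_4 → (8, 1) · λ_5 → (4, 3) · λ_6 → (10, 0) · λ_7 → (1, 0) · λ_8 → (3, 5) · λ_9 → (3, 5)

Grouping the 9 weights by Ā_11-representative: 5 linkage classes.

[[1, 4], [2, 3, 7], [5], [6], [8, 9]]


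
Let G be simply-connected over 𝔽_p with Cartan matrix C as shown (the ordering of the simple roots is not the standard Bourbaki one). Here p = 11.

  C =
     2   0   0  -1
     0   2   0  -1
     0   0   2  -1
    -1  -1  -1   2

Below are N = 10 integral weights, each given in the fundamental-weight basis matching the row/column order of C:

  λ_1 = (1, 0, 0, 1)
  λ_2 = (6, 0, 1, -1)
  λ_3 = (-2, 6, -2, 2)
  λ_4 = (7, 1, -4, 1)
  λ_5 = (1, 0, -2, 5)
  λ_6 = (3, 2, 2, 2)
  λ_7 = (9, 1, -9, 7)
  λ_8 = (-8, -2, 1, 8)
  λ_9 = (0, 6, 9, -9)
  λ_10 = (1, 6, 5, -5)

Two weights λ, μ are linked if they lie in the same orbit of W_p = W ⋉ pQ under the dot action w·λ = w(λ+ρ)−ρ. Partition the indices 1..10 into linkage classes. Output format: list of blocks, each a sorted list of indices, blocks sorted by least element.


Root system D_4: the 4×4 matrix C matches after relabeling.

Folding the 10 weights λ_j+ρ into Ā_11 (reps in the given 4-coord order):

    λ_1+ρ ↦ (2, 1, 1, 2)
    λ_2+ρ ↦ (7, 1, 2, 0)
    λ_3+ρ ↦ (1, 7, 1, 1)
    λ_4+ρ ↦ (7, 1, 2, 0)
    λ_5+ρ ↦ (2, 1, 1, 2)
    λ_6+ρ ↦ (2, 1, 1, 2)
    λ_7+ρ ↦ (1, 7, 1, 1)
    λ_8+ρ ↦ (7, 1, 2, 0)
    λ_9+ρ ↦ (7, 1, 2, 0)
    λ_10+ρ ↦ (2, 3, 2, 2)

Grouping the 10 weights by Ā_11-representative: 4 linkage classes.

[[1, 5, 6], [2, 4, 8, 9], [3, 7], [10]]


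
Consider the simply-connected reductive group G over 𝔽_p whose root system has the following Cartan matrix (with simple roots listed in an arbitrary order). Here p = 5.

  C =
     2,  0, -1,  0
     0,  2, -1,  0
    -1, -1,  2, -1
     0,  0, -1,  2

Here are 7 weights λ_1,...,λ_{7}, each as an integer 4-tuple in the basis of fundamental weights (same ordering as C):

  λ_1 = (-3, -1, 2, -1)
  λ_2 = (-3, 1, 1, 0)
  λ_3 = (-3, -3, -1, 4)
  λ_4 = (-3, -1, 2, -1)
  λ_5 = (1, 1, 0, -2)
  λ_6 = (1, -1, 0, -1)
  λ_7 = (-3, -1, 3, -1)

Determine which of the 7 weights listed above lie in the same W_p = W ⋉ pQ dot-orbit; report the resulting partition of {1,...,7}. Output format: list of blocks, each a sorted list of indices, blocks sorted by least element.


D_4 Cartan matrix, 4 simple roots permuted; ρ=(1,1,1,1).

Alcove-folded reps (p=5, 7 weights, presented ϖ-order):

  1: (2, 0, 1, 0)
  2: (2, 2, 0, 1)
  3: (2, 2, 0, 1)
  4: (2, 0, 1, 0)
  5: (2, 2, 0, 1)
  6: (2, 0, 1, 0)
  7: (2, 0, 1, 0)

2 distinct reps among the 7 weights ⇒ 2 W_5-linkage classes:

[[1, 4, 6, 7], [2, 3, 5]]


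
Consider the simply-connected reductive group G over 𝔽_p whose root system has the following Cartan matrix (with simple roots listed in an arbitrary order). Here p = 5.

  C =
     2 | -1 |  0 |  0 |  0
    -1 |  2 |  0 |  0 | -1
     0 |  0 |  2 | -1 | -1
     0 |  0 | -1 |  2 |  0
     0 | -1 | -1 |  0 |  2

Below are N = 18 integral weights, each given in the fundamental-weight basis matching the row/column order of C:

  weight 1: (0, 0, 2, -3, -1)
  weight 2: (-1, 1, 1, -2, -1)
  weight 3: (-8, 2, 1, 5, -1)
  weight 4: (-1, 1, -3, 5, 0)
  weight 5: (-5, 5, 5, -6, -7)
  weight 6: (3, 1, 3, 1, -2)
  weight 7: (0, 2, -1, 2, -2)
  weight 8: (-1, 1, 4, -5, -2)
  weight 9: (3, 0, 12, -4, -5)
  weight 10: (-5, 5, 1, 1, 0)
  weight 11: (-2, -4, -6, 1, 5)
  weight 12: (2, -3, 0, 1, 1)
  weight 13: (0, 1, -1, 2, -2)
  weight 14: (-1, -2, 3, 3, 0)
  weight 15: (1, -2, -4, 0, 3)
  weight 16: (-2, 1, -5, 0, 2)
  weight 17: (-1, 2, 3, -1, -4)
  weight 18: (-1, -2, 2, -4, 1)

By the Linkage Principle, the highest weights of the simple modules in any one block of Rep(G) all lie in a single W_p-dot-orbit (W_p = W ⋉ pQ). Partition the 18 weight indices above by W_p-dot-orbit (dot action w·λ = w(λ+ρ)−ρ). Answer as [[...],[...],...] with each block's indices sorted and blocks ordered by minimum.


Type A_5, rank 5, |W|=720; reorder rows/cols to standard.

λ_j+ρ reflected into Ā_5 (⟨·,θ^∨⟩≤5); 5-tuples as given:

  λ_1+ρ ↦ (1, 1, 1, 2, 0);  λ_2+ρ ↦ (0, 2, 1, 1, 0);  λ_3+ρ ↦ (0, 2, 1, 1, 0);  λ_4+ρ ↦ (1, 1, 1, 2, 0);  λ_5+ρ ↦ (0, 0, 1, 0, 3);  λ_6+ρ ↦ (1, 0, 0, 3, 1);  λ_7+ρ ↦ (0, 2, 1, 1, 0);  λ_8+ρ ↦ (1, 0, 0, 3, 1);  λ_9+ρ ↦ (1, 0, 0, 3, 1);  λ_10+ρ ↦ (1, 1, 1, 2, 0);  λ_11+ρ ↦ (0, 2, 1, 1, 0);  λ_12+ρ ↦ (0, 2, 1, 1, 0);  λ_13+ρ ↦ (1, 1, 1, 2, 0);  λ_14+ρ ↦ (0, 0, 1, 0, 3);  λ_15+ρ ↦ (1, 1, 1, 2, 0);  λ_16+ρ ↦ (1, 0, 0, 3, 1);  λ_17+ρ ↦ (0, 0, 1, 0, 3);  λ_18+ρ ↦ (1, 0, 0, 3, 1)

Partition of {1..18} into 4 W_5-dot-orbits:

[[1, 4, 10, 13, 15], [2, 3, 7, 11, 12], [5, 14, 17], [6, 8, 9, 16, 18]]


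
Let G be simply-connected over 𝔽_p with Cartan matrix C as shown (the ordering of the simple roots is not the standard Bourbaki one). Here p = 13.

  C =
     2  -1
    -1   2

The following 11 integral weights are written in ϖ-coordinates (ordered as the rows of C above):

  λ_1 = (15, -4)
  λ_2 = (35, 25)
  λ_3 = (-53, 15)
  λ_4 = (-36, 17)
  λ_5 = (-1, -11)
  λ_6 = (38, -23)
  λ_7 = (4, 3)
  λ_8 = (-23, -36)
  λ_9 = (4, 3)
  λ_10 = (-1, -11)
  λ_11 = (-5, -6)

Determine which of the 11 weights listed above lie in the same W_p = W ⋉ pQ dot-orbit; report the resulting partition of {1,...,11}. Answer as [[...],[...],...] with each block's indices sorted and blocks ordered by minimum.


Type A_2, rank 2, |W|=6; reorder rows/cols to standard.

Ā_13 reps of the 11 weights (A_2, coords as presented):

  1: (10, 0) · 2: (10, 0) · 3: (10, 0) · 4: (5, 4) · 5: (10, 0) · 6: (4, 9) · 7: (5, 4) · 8: (5, 4) · 9: (5, 4) · 10: (10, 0) · 11: (5, 4)

Grouping the 11 weights by Ā_13-representative: 3 linkage classes.

[[1, 2, 3, 5, 10], [4, 7, 8, 9, 11], [6]]


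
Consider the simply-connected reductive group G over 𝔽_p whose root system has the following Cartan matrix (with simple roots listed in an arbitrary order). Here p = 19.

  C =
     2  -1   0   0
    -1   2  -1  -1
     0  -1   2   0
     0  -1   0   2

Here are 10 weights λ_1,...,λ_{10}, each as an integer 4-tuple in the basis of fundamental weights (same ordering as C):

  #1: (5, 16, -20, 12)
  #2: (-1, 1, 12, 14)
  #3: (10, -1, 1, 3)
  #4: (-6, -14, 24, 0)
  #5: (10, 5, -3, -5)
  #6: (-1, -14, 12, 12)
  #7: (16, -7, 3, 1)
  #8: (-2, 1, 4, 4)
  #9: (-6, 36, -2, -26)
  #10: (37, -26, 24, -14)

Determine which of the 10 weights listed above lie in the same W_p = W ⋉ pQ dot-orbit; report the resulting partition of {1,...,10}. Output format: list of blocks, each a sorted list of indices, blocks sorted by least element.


Type D_4, rank 4, |W|=192; reorder rows/cols to standard.

Each λ_j+ρ reduced to Ā_19; 4-tuples below use C's row order:

  [1] (11, 0, 2, 4);  [2] (11, 0, 2, 4);  [3] (11, 0, 2, 4);  [4] (1, 1, 5, 5);  [5] (11, 0, 2, 4);  [6] (13, 0, 0, 0);  [7] (11, 0, 2, 4);  [8] (1, 1, 5, 5);  [9] (1, 1, 5, 5);  [10] (13, 0, 0, 0)

Linkage partition of the 10 weights (3 classes, p=19):

[[1, 2, 3, 5, 7], [4, 8, 9], [6, 10]]


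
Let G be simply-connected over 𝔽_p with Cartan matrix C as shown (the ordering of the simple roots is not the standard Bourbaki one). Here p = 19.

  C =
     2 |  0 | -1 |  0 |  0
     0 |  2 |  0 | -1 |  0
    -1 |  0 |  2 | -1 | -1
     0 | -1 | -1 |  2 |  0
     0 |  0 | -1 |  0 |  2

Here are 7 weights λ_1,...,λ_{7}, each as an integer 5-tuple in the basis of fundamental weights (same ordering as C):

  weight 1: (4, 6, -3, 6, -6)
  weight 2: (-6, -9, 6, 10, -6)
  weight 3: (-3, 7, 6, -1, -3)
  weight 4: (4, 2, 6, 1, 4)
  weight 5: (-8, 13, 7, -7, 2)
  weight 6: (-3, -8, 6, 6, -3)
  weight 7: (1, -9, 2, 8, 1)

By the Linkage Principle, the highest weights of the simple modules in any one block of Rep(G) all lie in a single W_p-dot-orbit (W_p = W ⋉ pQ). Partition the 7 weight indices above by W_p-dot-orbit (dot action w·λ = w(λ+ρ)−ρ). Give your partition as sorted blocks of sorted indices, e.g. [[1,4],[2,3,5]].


Root system D_5: the 5×5 matrix C matches after relabeling.

Each λ_j+ρ reduced to Ā_19; 5-tuples below use C's row order:

  [1] (2, 7, 3, 0, 2)
  [2] (2, 8, 3, 0, 2)
  [3] (2, 8, 3, 0, 2)
  [4] (2, 7, 3, 0, 2)
  [5] (2, 8, 3, 0, 2)
  [6] (2, 7, 3, 0, 2)
  [7] (2, 8, 3, 0, 2)

Partition of {1..7} into 2 W_19-dot-orbits:

[[1, 4, 6], [2, 3, 5, 7]]


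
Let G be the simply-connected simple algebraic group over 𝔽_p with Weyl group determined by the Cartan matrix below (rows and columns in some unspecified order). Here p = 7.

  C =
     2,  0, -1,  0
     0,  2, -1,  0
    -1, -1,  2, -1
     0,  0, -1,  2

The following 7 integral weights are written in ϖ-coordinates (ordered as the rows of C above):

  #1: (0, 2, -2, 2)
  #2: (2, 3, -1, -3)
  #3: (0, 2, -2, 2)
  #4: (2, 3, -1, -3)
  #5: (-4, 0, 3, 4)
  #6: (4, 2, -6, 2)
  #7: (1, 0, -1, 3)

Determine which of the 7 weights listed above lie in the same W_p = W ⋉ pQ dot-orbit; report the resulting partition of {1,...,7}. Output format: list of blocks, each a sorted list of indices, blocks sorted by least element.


Dynkin diagram of C (from the 6 off-diagonal −1 entries): D_4.

Alcove-folded reps (p=7, 7 weights, presented ϖ-order):

  λ_1+ρ ↦ (0, 2, 1, 2);  λ_2+ρ ↦ (1, 2, 2, 0);  λ_3+ρ ↦ (0, 2, 1, 2);  λ_4+ρ ↦ (1, 2, 2, 0);  λ_5+ρ ↦ (0, 2, 1, 2);  λ_6+ρ ↦ (0, 2, 1, 2);  λ_7+ρ ↦ (2, 1, 0, 4)

Grouping the 7 weights by Ā_7-representative: 3 linkage classes.

[[1, 3, 5, 6], [2, 4], [7]]


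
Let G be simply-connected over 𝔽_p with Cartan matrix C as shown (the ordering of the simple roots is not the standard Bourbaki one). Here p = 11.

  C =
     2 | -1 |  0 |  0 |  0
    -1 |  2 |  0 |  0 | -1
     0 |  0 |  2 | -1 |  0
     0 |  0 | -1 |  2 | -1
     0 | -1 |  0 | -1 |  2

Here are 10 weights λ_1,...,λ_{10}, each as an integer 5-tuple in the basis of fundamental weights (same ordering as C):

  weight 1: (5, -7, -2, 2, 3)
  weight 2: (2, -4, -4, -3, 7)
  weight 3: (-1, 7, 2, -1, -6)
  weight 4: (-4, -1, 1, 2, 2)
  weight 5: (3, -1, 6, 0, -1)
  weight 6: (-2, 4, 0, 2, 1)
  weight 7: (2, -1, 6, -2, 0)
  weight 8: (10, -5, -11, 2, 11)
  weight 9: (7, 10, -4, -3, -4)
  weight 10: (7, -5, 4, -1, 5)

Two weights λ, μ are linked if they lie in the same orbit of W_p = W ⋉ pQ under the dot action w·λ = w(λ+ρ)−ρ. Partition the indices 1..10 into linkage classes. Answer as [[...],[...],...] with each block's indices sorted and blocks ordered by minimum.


Dynkin diagram of C (from the 8 off-diagonal −1 entries): A_5.

Folding the 10 weights λ_j+ρ into Ā_11 (reps in the given 5-coord order):

  1: (0, 4, 1, 0, 2) · 2: (0, 3, 2, 3, 0) · 3: (0, 3, 2, 3, 0) · 4: (0, 3, 2, 3, 0) · 5: (3, 0, 6, 1, 0) · 6: (1, 4, 1, 3, 2) · 7: (3, 0, 6, 1, 0) · 8: (3, 0, 6, 1, 0) · 9: (0, 3, 2, 3, 0) · 10: (0, 4, 1, 0, 2)

Grouping the 10 weights by Ā_11-representative: 4 linkage classes.

[[1, 10], [2, 3, 4, 9], [5, 7, 8], [6]]


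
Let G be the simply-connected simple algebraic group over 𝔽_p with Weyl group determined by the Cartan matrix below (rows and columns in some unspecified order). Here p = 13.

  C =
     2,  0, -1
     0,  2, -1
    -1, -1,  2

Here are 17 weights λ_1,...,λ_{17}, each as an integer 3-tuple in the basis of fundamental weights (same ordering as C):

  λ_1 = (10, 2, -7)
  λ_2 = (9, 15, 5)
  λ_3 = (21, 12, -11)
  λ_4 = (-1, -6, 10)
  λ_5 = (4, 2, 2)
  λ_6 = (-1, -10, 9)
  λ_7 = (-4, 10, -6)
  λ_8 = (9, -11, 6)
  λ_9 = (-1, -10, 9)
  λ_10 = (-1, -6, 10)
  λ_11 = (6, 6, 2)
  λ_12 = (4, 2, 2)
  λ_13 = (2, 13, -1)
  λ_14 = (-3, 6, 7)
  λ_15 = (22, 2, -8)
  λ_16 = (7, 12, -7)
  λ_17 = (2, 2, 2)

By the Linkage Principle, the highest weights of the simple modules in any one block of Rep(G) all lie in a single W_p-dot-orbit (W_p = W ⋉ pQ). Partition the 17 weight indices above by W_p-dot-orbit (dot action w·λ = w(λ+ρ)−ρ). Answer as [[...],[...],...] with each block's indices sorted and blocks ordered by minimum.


Cartan matrix: type A_3 (|W|=24); un-permuting the 3 rows.

Folding the 17 weights λ_j+ρ into Ā_13 (reps in the given 3-coord order):

    [1] (5, 3, 3)
    [2] (3, 3, 3)
    [3] (0, 9, 1)
    [4] (0, 5, 6)
    [5] (5, 3, 3)
    [6] (0, 9, 1)
    [7] (5, 3, 3)
    [8] (3, 3, 3)
    [9] (0, 9, 1)
    [10] (0, 5, 6)
    [11] (3, 3, 3)
    [12] (5, 3, 3)
    [13] (0, 9, 1)
    [14] (0, 5, 6)
    [15] (3, 3, 3)
    [16] (0, 5, 6)
    [17] (3, 3, 3)

These 17 weights hit 4 W_13-dot-orbits; sizes (4, 5, 4, 4):

[[1, 5, 7, 12], [2, 8, 11, 15, 17], [3, 6, 9, 13], [4, 10, 14, 16]]


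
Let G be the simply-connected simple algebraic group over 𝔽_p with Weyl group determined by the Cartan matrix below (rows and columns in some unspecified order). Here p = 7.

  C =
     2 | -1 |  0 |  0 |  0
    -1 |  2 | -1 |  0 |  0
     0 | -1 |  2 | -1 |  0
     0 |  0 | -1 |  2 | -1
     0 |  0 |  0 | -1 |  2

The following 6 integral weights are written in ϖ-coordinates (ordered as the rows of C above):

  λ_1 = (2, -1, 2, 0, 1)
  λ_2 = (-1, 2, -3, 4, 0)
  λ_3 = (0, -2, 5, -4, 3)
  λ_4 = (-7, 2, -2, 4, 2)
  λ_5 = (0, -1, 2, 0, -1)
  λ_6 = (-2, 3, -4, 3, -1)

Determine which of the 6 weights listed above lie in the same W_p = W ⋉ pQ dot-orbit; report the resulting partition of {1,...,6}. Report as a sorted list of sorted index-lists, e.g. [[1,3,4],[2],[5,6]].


Type A_5, rank 5, |W|=720; reorder rows/cols to standard.

λ_j+ρ reflected into Ā_7 (⟨·,θ^∨⟩≤7); 5-tuples as given:

  [1] (1, 0, 3, 1, 0) · [2] (0, 1, 2, 3, 1) · [3] (0, 1, 2, 3, 1) · [4] (1, 0, 3, 1, 0) · [5] (1, 0, 3, 1, 0) · [6] (1, 0, 3, 1, 0)

2 distinct reps among the 6 weights ⇒ 2 W_7-linkage classes:

[[1, 4, 5, 6], [2, 3]]


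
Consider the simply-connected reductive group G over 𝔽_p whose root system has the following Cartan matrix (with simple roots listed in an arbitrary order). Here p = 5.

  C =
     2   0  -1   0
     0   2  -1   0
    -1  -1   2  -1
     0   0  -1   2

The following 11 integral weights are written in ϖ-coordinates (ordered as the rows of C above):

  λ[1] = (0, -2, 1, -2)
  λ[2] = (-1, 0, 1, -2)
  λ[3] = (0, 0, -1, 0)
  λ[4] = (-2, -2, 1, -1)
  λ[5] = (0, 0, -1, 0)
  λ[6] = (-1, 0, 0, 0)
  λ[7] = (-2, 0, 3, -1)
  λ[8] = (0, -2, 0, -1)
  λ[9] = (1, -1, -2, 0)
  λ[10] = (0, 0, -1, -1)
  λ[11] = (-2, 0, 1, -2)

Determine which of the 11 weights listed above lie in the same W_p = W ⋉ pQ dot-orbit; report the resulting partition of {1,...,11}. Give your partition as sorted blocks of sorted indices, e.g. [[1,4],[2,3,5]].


C ↔ D_4 under row/col permutation; |W(D_4)| = 192.

W_5-reps of the 11 weights in Ā_5 (same 4-coord order as C):

  λ_1 → (1, 1, 0, 1);  λ_2 → (0, 1, 1, 1);  λ_3 → (1, 1, 0, 1);  λ_4 → (1, 1, 0, 0);  λ_5 → (1, 1, 0, 1);  λ_6 → (0, 1, 1, 1);  λ_7 → (1, 1, 0, 0);  λ_8 → (1, 1, 0, 0);  λ_9 → (1, 1, 0, 0);  λ_10 → (1, 1, 0, 0);  λ_11 → (1, 1, 0, 1)

Linkage partition of the 11 weights (3 classes, p=5):

[[1, 3, 5, 11], [2, 6], [4, 7, 8, 9, 10]]


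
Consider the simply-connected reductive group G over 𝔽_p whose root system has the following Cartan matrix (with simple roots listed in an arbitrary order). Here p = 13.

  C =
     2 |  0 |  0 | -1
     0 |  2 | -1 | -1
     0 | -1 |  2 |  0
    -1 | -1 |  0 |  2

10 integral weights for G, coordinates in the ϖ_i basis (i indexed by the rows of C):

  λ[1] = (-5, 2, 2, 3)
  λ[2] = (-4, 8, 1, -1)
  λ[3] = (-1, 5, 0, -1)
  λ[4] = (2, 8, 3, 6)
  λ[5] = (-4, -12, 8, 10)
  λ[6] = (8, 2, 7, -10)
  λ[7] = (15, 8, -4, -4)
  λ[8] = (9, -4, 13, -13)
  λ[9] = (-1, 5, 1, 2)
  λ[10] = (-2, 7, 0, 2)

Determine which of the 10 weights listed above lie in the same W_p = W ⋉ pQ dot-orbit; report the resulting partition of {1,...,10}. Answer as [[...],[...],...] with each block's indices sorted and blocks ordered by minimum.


Cartan matrix: type A_4 (|W|=120); un-permuting the 4 rows.

Each λ_j+ρ reduced to Ā_13; 4-tuples below use C's row order:

  [1] (4, 3, 3, 0) · [2] (0, 6, 2, 3) · [3] (0, 6, 1, 0) · [4] (4, 3, 3, 0) · [5] (0, 6, 2, 3) · [6] (0, 6, 2, 3) · [7] (4, 3, 3, 0) · [8] (1, 8, 1, 2) · [9] (0, 6, 2, 3) · [10] (1, 8, 1, 2)

Partition of {1..10} into 4 W_13-dot-orbits:

[[1, 4, 7], [2, 5, 6, 9], [3], [8, 10]]


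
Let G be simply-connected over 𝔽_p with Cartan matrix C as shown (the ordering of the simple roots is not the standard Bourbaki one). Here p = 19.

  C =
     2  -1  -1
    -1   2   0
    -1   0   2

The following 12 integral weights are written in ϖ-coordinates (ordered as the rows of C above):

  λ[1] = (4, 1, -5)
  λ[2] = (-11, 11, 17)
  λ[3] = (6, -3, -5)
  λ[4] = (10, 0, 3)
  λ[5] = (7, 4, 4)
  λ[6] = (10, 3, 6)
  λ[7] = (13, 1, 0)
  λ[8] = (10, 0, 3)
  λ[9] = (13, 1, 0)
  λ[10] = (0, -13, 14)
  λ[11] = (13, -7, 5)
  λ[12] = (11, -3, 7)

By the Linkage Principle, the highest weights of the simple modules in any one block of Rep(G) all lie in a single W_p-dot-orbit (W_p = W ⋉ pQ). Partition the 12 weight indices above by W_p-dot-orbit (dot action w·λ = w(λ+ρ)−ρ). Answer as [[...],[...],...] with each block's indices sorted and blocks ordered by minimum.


Cartan matrix: type A_3 (|W|=24); un-permuting the 3 rows.

Ā_19 reps of the 12 weights (A_3, coords as presented):

  λ_1+ρ ↦ (1, 2, 4) · λ_2+ρ ↦ (10, 1, 7) · λ_3+ρ ↦ (1, 2, 4) · λ_4+ρ ↦ (11, 1, 4) · λ_5+ρ ↦ (8, 5, 5) · λ_6+ρ ↦ (11, 1, 4) · λ_7+ρ ↦ (14, 2, 1) · λ_8+ρ ↦ (11, 1, 4) · λ_9+ρ ↦ (14, 2, 1) · λ_10+ρ ↦ (11, 1, 4) · λ_11+ρ ↦ (8, 5, 5) · λ_12+ρ ↦ (10, 1, 7)

The 12 indices split into 5 linkage classes (same alcove rep ⇔ same W_19-dot-orbit):

[[1, 3], [2, 12], [4, 6, 8, 10], [5, 11], [7, 9]]


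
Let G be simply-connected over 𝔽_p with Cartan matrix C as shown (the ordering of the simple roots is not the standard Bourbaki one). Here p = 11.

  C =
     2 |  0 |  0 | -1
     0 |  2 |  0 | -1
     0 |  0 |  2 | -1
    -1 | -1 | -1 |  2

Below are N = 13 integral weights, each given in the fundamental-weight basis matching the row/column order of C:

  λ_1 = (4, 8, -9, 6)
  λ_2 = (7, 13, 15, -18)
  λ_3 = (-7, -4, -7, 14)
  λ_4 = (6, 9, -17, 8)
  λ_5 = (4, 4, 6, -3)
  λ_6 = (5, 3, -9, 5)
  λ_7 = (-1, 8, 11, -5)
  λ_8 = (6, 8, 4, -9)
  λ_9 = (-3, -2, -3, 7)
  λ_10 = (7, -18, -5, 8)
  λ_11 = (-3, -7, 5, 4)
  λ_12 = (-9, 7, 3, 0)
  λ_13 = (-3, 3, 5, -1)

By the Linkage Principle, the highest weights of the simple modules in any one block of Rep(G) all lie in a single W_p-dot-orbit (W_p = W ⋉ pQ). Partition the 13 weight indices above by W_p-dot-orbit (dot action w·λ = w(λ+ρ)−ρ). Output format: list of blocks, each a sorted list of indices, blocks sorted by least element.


C ↔ D_4 under row/col permutation; |W(D_4)| = 192.

Alcove-folded reps (p=11, 13 weights, presented ϖ-order):

  1: (5, 1, 2, 1);  2: (1, 1, 3, 2);  3: (2, 1, 2, 3);  4: (3, 0, 4, 1);  5: (1, 1, 3, 2);  6: (1, 1, 3, 2);  7: (2, 1, 2, 3);  8: (1, 1, 3, 2);  9: (2, 1, 2, 3);  10: (2, 1, 2, 3);  11: (1, 3, 3, 2);  12: (1, 1, 3, 2);  13: (0, 2, 4, 2)

Partition of {1..13} into 6 W_11-dot-orbits:

[[1], [2, 5, 6, 8, 12], [3, 7, 9, 10], [4], [11], [13]]


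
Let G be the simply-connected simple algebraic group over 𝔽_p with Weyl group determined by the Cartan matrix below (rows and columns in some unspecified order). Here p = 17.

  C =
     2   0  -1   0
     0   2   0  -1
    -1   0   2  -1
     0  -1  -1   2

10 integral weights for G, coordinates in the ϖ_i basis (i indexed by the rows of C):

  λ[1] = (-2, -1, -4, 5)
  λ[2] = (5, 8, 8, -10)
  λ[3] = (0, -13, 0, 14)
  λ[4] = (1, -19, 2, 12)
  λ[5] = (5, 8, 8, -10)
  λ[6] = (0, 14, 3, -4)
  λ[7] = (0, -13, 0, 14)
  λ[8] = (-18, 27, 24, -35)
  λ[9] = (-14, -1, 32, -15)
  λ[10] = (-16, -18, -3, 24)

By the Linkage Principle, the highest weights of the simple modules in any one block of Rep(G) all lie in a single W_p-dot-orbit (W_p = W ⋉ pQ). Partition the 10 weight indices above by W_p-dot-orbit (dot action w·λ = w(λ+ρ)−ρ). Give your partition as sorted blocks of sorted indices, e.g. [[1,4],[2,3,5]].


Type A_4, rank 4, |W|=120; reorder rows/cols to standard.

λ_j+ρ reflected into Ā_17 (⟨·,θ^∨⟩≤17); 4-tuples as given:

  1: (3, 0, 1, 2);  2: (6, 0, 0, 9);  3: (1, 12, 1, 3);  4: (1, 12, 1, 3);  5: (6, 0, 0, 9);  6: (1, 12, 1, 3);  7: (1, 12, 1, 3);  8: (6, 0, 0, 9);  9: (3, 0, 1, 2);  10: (6, 0, 0, 9)

Grouping the 10 weights by Ā_17-representative: 3 linkage classes.

[[1, 9], [2, 5, 8, 10], [3, 4, 6, 7]]


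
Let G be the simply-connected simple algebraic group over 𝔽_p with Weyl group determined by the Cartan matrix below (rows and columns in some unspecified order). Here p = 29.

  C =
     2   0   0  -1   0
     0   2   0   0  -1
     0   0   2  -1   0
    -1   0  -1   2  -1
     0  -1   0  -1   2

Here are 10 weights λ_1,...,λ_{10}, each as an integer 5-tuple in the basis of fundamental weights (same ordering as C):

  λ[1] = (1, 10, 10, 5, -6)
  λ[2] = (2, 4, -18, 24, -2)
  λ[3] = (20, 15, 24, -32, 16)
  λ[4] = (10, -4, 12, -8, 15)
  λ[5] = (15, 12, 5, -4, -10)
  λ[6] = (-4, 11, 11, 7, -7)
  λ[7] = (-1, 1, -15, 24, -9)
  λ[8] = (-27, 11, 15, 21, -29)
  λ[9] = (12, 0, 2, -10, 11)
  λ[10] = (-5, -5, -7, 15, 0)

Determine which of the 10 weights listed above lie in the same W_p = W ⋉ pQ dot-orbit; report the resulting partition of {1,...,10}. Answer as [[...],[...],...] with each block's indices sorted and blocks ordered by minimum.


Root system D_5: the 5×5 matrix C matches after relabeling.

Alcove-folded reps (p=29, 10 weights, presented ϖ-order):

    λ_1+ρ ↦ (2, 6, 11, 1, 3)
    λ_2+ρ ↦ (0, 6, 14, 3, 1)
    λ_3+ρ ↦ (6, 1, 2, 2, 2)
    λ_4+ρ ↦ (4, 1, 6, 3, 3)
    λ_5+ρ ↦ (4, 1, 6, 3, 3)
    λ_6+ρ ↦ (2, 6, 11, 1, 3)
    λ_7+ρ ↦ (0, 6, 14, 3, 1)
    λ_8+ρ ↦ (4, 1, 6, 3, 3)
    λ_9+ρ ↦ (4, 1, 6, 3, 3)
    λ_10+ρ ↦ (4, 1, 6, 3, 3)

Grouping the 10 weights by Ā_29-representative: 4 linkage classes.

[[1, 6], [2, 7], [3], [4, 5, 8, 9, 10]]


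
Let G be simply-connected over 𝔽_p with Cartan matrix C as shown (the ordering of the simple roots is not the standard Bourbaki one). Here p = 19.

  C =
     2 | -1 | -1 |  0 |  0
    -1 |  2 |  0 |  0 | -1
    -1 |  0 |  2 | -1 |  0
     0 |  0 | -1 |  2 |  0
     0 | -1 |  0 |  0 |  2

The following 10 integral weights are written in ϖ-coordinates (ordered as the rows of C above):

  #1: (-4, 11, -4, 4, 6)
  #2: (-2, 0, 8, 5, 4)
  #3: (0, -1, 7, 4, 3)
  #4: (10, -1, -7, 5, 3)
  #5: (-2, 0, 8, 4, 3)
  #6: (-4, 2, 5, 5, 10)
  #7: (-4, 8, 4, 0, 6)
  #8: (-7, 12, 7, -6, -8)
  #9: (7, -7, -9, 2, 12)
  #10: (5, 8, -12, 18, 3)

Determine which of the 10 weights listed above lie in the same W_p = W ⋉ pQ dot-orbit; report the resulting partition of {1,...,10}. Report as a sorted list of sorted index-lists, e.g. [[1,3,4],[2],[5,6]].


Dynkin diagram of C (from the 8 off-diagonal −1 entries): A_5.

λ_j+ρ reflected into Ā_19 (⟨·,θ^∨⟩≤19); 5-tuples as given:

  1: (3, 6, 2, 1, 7)
  2: (1, 0, 8, 5, 4)
  3: (1, 0, 8, 5, 4)
  4: (5, 0, 6, 0, 4)
  5: (1, 0, 8, 5, 4)
  6: (3, 0, 3, 2, 7)
  7: (3, 6, 2, 1, 7)
  8: (3, 0, 3, 2, 7)
  9: (3, 0, 3, 2, 7)
  10: (5, 0, 6, 0, 4)

These 10 weights hit 4 W_19-dot-orbits; sizes (2, 3, 2, 3):

[[1, 7], [2, 3, 5], [4, 10], [6, 8, 9]]


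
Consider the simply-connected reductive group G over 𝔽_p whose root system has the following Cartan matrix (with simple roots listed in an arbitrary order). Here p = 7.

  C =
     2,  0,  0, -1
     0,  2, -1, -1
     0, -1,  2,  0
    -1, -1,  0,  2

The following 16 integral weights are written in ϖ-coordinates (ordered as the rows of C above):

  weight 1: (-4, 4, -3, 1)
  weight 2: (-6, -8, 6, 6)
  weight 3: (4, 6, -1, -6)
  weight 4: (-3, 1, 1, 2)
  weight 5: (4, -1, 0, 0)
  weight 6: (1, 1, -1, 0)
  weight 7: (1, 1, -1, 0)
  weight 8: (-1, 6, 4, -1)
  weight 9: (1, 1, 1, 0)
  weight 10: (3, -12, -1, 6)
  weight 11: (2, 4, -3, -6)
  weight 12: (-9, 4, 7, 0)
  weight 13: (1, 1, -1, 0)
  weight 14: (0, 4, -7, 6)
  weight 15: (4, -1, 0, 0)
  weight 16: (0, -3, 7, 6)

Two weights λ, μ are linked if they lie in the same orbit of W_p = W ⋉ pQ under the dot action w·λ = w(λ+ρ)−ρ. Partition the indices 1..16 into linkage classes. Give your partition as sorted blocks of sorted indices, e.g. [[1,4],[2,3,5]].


Root system A_4: the 4×4 matrix C matches after relabeling.

λ_j+ρ reflected into Ā_7 (⟨·,θ^∨⟩≤7); 4-tuples as given:

  1: (2, 2, 2, 1);  2: (0, 2, 0, 5);  3: (0, 2, 0, 5);  4: (2, 2, 2, 1);  5: (5, 0, 1, 1);  6: (2, 2, 0, 1);  7: (2, 2, 0, 1);  8: (0, 2, 0, 5);  9: (2, 2, 2, 1);  10: (0, 0, 3, 4);  11: (2, 2, 0, 1);  12: (5, 0, 1, 1);  13: (2, 2, 0, 1);  14: (5, 0, 1, 1);  15: (5, 0, 1, 1);  16: (5, 0, 1, 1)

Grouping the 16 weights by Ā_7-representative: 5 linkage classes.

[[1, 4, 9], [2, 3, 8], [5, 12, 14, 15, 16], [6, 7, 11, 13], [10]]


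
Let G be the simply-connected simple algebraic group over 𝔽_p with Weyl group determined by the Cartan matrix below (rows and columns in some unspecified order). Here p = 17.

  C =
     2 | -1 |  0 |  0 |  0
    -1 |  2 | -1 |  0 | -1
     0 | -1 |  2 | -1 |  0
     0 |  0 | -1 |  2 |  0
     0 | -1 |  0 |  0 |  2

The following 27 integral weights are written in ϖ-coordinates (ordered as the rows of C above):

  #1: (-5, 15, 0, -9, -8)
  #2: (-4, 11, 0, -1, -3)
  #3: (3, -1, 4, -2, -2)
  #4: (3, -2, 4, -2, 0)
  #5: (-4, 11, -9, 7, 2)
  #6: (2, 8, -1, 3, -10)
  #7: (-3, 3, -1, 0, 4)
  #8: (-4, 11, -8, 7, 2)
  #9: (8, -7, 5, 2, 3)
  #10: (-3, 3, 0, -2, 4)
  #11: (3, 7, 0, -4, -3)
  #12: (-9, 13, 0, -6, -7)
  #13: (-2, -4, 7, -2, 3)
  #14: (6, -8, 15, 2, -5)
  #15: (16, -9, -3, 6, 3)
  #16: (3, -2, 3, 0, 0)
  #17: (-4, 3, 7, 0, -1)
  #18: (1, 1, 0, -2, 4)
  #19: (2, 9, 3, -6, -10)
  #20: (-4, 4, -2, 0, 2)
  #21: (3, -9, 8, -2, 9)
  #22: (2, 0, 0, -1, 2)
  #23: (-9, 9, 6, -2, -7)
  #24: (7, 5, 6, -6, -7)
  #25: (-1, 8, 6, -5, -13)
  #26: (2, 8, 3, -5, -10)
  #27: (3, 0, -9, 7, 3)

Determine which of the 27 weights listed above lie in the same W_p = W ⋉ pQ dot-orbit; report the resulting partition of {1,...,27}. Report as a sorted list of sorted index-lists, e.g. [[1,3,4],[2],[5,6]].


Cartan matrix: type D_5 (|W|=1920); un-permuting the 5 rows.

W_17-reps of the 27 weights in Ā_17 (same 5-coord order as C):

  1: (2, 2, 0, 1, 5) · 2: (3, 4, 0, 3, 2) · 3: (3, 1, 3, 1, 0) · 4: (3, 1, 3, 1, 0) · 5: (3, 1, 1, 0, 3) · 6: (3, 0, 0, 4, 9) · 7: (2, 2, 0, 1, 5) · 8: (3, 1, 1, 0, 3) · 9: (3, 4, 0, 3, 2) · 10: (2, 2, 0, 1, 5) · 11: (4, 4, 0, 1, 2) · 12: (4, 4, 0, 1, 2) · 13: (3, 1, 3, 1, 0) · 14: (2, 2, 0, 1, 5) · 15: (3, 4, 0, 3, 2) · 16: (3, 1, 3, 1, 0) · 17: (3, 1, 3, 1, 0) · 18: (2, 2, 0, 1, 5) · 19: (3, 0, 0, 4, 9) · 20: (3, 1, 1, 0, 3) · 21: (4, 4, 0, 1, 2) · 22: (3, 1, 1, 0, 3) · 23: (4, 4, 0, 1, 2) · 24: (4, 4, 0, 1, 2) · 25: (3, 0, 0, 4, 9) · 26: (3, 0, 0, 4, 9) · 27: (3, 1, 1, 0, 3)

These 27 weights hit 6 W_17-dot-orbits; sizes (5, 3, 5, 5, 4, 5):

[[1, 7, 10, 14, 18], [2, 9, 15], [3, 4, 13, 16, 17], [5, 8, 20, 22, 27], [6, 19, 25, 26], [11, 12, 21, 23, 24]]


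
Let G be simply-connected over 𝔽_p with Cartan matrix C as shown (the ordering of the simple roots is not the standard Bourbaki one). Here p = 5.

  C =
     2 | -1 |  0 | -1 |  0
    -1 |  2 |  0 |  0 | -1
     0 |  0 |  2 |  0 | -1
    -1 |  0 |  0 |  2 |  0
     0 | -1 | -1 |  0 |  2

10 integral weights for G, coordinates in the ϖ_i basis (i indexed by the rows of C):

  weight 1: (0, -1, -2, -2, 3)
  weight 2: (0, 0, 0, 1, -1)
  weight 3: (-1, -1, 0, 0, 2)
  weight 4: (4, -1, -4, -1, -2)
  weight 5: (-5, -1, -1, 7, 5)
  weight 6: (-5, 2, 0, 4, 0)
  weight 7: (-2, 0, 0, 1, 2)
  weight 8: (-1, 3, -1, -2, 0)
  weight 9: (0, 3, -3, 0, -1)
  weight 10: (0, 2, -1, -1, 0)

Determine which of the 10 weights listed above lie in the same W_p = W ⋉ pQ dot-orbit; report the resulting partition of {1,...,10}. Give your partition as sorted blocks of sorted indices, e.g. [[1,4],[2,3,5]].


A_5 Cartan matrix, 5 simple roots permuted; ρ=(1,1,1,1,1).

W_5-reps of the 10 weights in Ā_5 (same 5-coord order as C):

    λ_1 → (0, 0, 1, 1, 3)
    λ_2 → (1, 1, 1, 2, 0)
    λ_3 → (0, 0, 1, 1, 3)
    λ_4 → (1, 3, 0, 0, 1)
    λ_5 → (0, 0, 1, 1, 3)
    λ_6 → (3, 1, 0, 0, 0)
    λ_7 → (1, 0, 0, 0, 3)
    λ_8 → (1, 3, 0, 0, 1)
    λ_9 → (1, 2, 1, 0, 1)
    λ_10 → (1, 3, 0, 0, 1)

Grouping the 10 weights by Ā_5-representative: 6 linkage classes.

[[1, 3, 5], [2], [4, 8, 10], [6], [7], [9]]


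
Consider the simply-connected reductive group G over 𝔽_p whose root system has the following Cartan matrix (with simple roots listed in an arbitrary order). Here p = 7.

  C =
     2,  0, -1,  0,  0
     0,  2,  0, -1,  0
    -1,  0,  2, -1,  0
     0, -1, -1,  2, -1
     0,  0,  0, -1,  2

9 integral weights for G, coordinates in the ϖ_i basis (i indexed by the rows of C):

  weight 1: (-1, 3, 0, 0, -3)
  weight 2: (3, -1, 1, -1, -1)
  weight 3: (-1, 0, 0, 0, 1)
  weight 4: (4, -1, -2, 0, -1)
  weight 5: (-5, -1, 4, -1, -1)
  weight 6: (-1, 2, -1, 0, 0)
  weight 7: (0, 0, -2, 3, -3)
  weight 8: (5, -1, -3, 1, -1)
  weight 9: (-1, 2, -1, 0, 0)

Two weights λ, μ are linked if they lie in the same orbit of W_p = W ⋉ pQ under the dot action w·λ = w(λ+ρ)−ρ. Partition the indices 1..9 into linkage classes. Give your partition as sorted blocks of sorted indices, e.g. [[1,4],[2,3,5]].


Type D_5, rank 5, |W|=1920; reorder rows/cols to standard.

Ā_7 reps of the 9 weights (D_5, coords as presented):

  λ_1 → (0, 3, 0, 1, 1)
  λ_2 → (4, 0, 1, 0, 0)
  λ_3 → (0, 1, 1, 1, 2)
  λ_4 → (4, 0, 1, 0, 0)
  λ_5 → (4, 0, 1, 0, 0)
  λ_6 → (0, 3, 0, 1, 1)
  λ_7 → (0, 1, 1, 1, 2)
  λ_8 → (4, 0, 1, 0, 0)
  λ_9 → (0, 3, 0, 1, 1)

3 distinct reps among the 9 weights ⇒ 3 W_7-linkage classes:

[[1, 6, 9], [2, 4, 5, 8], [3, 7]]


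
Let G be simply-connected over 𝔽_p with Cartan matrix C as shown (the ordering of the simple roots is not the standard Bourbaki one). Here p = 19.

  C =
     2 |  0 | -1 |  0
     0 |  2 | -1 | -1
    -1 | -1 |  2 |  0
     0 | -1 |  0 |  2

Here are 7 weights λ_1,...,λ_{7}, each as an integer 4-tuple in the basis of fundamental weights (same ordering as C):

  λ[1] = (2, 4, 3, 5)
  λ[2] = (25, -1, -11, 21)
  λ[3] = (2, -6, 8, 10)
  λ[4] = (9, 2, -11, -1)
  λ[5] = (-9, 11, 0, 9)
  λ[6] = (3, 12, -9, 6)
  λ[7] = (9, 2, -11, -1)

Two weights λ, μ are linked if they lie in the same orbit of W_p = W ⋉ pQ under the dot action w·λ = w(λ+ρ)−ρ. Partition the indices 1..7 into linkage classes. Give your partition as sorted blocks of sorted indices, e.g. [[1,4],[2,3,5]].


Dynkin diagram of C (from the 6 off-diagonal −1 entries): A_4.

λ_j+ρ reflected into Ā_19 (⟨·,θ^∨⟩≤19); 4-tuples as given:

  [1] (3, 5, 4, 6);  [2] (0, 0, 3, 7);  [3] (3, 5, 4, 6);  [4] (0, 0, 3, 7);  [5] (3, 5, 4, 6);  [6] (3, 5, 4, 6);  [7] (0, 0, 3, 7)

2 distinct reps among the 7 weights ⇒ 2 W_19-linkage classes:

[[1, 3, 5, 6], [2, 4, 7]]


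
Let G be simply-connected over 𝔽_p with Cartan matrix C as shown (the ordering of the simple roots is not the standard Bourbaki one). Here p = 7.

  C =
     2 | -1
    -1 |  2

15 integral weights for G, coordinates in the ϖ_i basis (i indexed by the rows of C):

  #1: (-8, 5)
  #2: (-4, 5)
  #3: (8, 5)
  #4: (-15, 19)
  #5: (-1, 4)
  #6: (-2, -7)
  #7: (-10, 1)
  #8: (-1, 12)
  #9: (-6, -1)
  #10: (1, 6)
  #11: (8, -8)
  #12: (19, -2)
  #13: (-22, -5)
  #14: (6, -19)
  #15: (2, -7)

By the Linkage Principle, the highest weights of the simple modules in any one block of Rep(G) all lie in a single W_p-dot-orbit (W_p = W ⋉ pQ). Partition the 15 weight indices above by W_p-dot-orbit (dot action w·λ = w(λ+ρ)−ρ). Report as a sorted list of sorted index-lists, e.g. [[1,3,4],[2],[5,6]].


Root system A_2: the 2×2 matrix C matches after relabeling.

W_7-reps of the 15 weights in Ā_7 (same 2-coord order as C):

  [1] (6, 1) · [2] (3, 3) · [3] (1, 1) · [4] (6, 1) · [5] (0, 5) · [6] (6, 1) · [7] (0, 5) · [8] (6, 1) · [9] (0, 5) · [10] (0, 5) · [11] (0, 5) · [12] (1, 1) · [13] (4, 0) · [14] (4, 0) · [15] (3, 3)

The 15 indices split into 5 linkage classes (same alcove rep ⇔ same W_7-dot-orbit):

[[1, 4, 6, 8], [2, 15], [3, 12], [5, 7, 9, 10, 11], [13, 14]]


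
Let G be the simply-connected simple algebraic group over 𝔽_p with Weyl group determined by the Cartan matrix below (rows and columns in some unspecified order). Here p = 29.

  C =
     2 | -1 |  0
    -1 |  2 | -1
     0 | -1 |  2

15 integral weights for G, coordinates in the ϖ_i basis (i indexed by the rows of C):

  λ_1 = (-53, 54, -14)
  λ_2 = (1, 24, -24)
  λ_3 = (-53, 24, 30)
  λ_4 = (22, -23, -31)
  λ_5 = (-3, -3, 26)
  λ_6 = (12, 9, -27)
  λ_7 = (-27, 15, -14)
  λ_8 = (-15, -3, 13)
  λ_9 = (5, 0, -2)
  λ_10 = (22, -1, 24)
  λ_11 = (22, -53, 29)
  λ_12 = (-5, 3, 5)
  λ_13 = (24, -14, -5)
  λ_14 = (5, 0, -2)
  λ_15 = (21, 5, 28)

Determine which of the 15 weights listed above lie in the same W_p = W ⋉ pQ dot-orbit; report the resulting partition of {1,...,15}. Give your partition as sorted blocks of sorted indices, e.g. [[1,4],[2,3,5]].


Dynkin diagram of C (from the 4 off-diagonal −1 entries): A_3.

W_29-reps of the 15 weights in Ā_29 (same 3-coord order as C):

  [1] (3, 13, 10) · [2] (2, 2, 23) · [3] (2, 2, 23) · [4] (6, 0, 1) · [5] (2, 2, 23) · [6] (3, 13, 10) · [7] (3, 13, 10) · [8] (2, 12, 2) · [9] (6, 0, 1) · [10] (4, 0, 6) · [11] (6, 0, 1) · [12] (4, 0, 6) · [13] (8, 4, 13) · [14] (6, 0, 1) · [15] (6, 0, 1)

Linkage partition of the 15 weights (6 classes, p=29):

[[1, 6, 7], [2, 3, 5], [4, 9, 11, 14, 15], [8], [10, 12], [13]]


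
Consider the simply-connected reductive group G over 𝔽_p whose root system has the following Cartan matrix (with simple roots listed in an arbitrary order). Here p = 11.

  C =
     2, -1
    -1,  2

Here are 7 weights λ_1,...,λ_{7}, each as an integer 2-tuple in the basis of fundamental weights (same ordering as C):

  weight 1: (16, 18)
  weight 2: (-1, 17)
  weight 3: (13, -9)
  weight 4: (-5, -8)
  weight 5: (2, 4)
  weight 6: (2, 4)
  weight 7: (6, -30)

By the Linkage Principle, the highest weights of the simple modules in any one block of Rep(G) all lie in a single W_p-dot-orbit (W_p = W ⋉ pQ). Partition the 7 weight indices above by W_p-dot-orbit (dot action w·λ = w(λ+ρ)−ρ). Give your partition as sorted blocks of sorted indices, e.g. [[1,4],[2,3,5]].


A_2 Cartan matrix, 2 simple roots permuted; ρ=(1,1).

Ā_11 reps of the 7 weights (A_2, coords as presented):

  1: (3, 5) · 2: (7, 4) · 3: (3, 5) · 4: (7, 4) · 5: (3, 5) · 6: (3, 5) · 7: (7, 4)

Partition of {1..7} into 2 W_11-dot-orbits:

[[1, 3, 5, 6], [2, 4, 7]]


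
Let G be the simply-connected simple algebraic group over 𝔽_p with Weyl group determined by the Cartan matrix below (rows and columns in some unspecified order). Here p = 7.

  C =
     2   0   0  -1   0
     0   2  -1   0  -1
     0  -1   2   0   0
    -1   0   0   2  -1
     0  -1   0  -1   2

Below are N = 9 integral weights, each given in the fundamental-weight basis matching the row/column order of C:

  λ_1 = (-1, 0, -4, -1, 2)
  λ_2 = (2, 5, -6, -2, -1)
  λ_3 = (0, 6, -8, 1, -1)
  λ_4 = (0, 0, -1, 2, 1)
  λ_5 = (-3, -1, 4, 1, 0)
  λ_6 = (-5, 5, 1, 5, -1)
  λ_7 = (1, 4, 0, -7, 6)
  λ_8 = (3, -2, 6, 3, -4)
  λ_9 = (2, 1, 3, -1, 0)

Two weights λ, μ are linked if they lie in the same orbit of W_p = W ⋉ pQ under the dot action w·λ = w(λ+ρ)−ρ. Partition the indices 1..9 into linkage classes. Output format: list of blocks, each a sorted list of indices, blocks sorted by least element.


A_5 Cartan matrix, 5 simple roots permuted; ρ=(1,1,1,1,1).

λ_j+ρ reflected into Ā_7 (⟨·,θ^∨⟩≤7); 5-tuples as given:

  λ_1 → (0, 2, 1, 0, 1) · λ_2 → (1, 0, 4, 0, 1) · λ_3 → (2, 0, 4, 0, 0) · λ_4 → (1, 1, 0, 3, 2) · λ_5 → (1, 0, 4, 0, 1) · λ_6 → (1, 0, 4, 0, 1) · λ_7 → (1, 0, 4, 0, 1) · λ_8 → (0, 2, 1, 0, 1) · λ_9 → (0, 2, 1, 0, 1)

Grouping the 9 weights by Ā_7-representative: 4 linkage classes.

[[1, 8, 9], [2, 5, 6, 7], [3], [4]]


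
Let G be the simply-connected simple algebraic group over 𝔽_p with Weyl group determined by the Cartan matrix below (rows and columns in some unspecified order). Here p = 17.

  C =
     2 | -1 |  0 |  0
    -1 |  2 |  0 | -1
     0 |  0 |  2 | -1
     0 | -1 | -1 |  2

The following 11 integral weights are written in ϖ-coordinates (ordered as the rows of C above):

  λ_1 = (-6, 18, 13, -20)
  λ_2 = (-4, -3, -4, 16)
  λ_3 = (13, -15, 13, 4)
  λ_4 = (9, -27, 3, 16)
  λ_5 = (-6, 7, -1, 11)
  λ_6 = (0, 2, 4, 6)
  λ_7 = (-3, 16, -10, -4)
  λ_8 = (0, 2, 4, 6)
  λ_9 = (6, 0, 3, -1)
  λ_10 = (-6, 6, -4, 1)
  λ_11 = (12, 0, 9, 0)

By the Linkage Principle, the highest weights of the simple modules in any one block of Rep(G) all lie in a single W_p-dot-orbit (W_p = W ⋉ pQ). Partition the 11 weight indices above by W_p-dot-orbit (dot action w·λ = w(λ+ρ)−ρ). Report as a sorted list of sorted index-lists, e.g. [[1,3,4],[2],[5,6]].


Cartan matrix: type A_4 (|W|=120); un-permuting the 4 rows.

λ_j+ρ reflected into Ā_17 (⟨·,θ^∨⟩≤17); 4-tuples as given:

  1: (2, 3, 3, 9)
  2: (2, 3, 3, 9)
  3: (2, 3, 3, 9)
  4: (7, 1, 4, 0)
  5: (2, 3, 3, 9)
  6: (1, 3, 5, 7)
  7: (2, 3, 3, 9)
  8: (1, 3, 5, 7)
  9: (7, 1, 4, 0)
  10: (5, 1, 2, 1)
  11: (5, 1, 2, 1)

Partition of {1..11} into 4 W_17-dot-orbits:

[[1, 2, 3, 5, 7], [4, 9], [6, 8], [10, 11]]
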